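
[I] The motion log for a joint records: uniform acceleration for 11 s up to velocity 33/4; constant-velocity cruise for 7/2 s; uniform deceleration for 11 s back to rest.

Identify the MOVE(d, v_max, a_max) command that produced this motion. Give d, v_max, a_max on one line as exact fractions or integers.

a_max = (33/4)/11 = 3/4
d_a = ½·33/4·11 = 363/8; d_c = 33/4·7/2 = 231/8
d = 2·363/8 + 231/8 = 957/8
t_c = 7/2 > 0 ⇒ limit active, v_max = 33/4

d=957/8 v_max=33/4 a_max=3/4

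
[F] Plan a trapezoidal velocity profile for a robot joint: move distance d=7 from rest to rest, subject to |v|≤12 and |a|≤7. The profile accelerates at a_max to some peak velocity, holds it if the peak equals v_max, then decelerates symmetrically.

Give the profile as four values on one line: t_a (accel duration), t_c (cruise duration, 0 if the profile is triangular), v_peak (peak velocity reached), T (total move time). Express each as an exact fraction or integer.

t_a=1 t_c=0 v_peak=7 T=2

vₘ²/aₘ = 12²/7 = 144/7
7 < 144/7 ⇒ no cruise
v_peak = √(7·7) = √49 = 7
t_a = 7/7 = 1; t_c = 0
T = 2·1 = 2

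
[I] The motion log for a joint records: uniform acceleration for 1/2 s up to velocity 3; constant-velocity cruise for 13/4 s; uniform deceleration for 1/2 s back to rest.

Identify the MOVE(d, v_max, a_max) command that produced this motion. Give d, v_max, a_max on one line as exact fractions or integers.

a_max = 3/(1/2) = 6
d_a = ½·3·1/2 = 3/4; d_c = 3·13/4 = 39/4
d = 2·3/4 + 39/4 = 45/4
t_c = 13/4 > 0 ⇒ limit active, v_max = 3

d=45/4 v_max=3 a_max=6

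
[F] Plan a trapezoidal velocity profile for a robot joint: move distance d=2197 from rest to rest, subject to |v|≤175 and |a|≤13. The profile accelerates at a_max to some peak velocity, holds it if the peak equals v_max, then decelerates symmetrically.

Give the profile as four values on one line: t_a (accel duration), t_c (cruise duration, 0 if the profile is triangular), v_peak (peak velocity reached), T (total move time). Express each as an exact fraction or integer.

t_a=13 t_c=0 v_peak=169 T=26

v_max²/a_max = 175²/13 = 30625/13
2197 < 30625/13 → triangular
v_peak = √(2197·13) = √28561 = 169
t_a = 169/13 = 13; t_c = 0
T = 2·13 = 26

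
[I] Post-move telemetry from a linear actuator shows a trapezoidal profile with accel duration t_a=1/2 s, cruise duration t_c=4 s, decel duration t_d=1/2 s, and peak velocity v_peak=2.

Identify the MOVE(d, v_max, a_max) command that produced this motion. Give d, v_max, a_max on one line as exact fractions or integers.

d=9 v_max=2 a_max=4

a_max = 2/(1/2) = 4
d_a = ½·2·1/2 = 1/2; d_c = 2·4 = 8
d = 2·1/2 + 8 = 9
t_c = 4 > 0 ⇒ limit active, v_max = 2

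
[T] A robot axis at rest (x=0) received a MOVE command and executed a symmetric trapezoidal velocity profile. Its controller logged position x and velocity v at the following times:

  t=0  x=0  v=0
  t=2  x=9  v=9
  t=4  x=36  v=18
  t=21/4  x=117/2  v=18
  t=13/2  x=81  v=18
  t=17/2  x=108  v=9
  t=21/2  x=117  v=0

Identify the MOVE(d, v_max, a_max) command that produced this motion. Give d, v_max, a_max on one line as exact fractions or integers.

final state: t=21/2, x=117, v=0 → d = 117
a_max = (9−0)/(2−0) = 9/2
max v = 18 over t∈[4,13/2] → v_max = 18
check: 18·(4+5/2) = 117 ✓

d=117 v_max=18 a_max=9/2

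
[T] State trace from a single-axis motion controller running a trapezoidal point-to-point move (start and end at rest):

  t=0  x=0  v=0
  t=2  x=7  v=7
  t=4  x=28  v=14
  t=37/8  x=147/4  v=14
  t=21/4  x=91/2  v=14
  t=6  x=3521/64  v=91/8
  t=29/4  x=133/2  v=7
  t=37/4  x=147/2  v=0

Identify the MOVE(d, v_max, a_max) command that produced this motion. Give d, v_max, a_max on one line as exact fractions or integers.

final state: t=37/4, x=147/2, v=0 → d = 147/2
a_max = (7−0)/(2−0) = 7/2
max v = 14 over t∈[4,21/4] → v_max = 14
check: 14·(4+5/4) = 147/2 ✓

d=147/2 v_max=14 a_max=7/2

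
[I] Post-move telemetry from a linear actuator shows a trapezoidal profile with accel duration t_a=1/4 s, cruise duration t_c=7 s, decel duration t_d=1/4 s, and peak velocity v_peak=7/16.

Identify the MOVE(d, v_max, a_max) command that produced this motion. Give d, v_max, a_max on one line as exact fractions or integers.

d=203/64 v_max=7/16 a_max=7/4

a_max = (7/16)/(1/4) = 7/4
d_a = ½·7/16·1/4 = 7/128; d_c = 7/16·7 = 49/16
d = 2·7/128 + 49/16 = 203/64
t_c = 7 > 0 → v_max = v_peak = 7/16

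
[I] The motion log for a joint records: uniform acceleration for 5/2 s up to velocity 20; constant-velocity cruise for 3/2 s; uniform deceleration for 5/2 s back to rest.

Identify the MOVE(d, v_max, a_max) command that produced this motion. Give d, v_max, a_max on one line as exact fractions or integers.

d=80 v_max=20 a_max=8

a_max = 20/(5/2) = 8
d_a = ½·20·5/2 = 25; d_c = 20·3/2 = 30
d = 2·25 + 30 = 80
t_c = 3/2 > 0 ⇒ limit active, v_max = 20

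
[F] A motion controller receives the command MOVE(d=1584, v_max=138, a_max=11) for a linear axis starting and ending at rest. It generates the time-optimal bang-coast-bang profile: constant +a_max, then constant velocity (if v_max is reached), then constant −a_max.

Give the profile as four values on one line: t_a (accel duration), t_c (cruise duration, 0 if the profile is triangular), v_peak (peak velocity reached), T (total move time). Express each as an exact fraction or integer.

t_a=12 t_c=0 v_peak=132 T=24

(v_max)²/a_max = 138²/11 = 19044/11
1584 < 19044/11 → triangular
v_peak = √(1584·11) = √17424 = 132
t_a = 132/11 = 12; t_c = 0
T = 2·12 = 24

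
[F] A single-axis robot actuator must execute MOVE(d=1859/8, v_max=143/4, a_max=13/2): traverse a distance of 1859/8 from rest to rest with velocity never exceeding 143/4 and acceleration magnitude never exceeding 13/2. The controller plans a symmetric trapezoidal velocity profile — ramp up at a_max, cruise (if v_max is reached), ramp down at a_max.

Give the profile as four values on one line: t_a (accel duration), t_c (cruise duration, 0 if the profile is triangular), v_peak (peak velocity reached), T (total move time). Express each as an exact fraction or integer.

t_a=11/2 t_c=1 v_peak=143/4 T=12

(v_max)²/a_max = (143/4)²/(13/2) = 1573/8
1859/8 ≥ 1573/8 ⇒ cruise phase
t_a = (143/4)/(13/2) = 11/2; v_peak = 143/4
d_cruise = 1859/8 − 1573/8 = 143/4; t_c = (143/4)/(143/4) = 1
T = 2·11/2 + 1 = 12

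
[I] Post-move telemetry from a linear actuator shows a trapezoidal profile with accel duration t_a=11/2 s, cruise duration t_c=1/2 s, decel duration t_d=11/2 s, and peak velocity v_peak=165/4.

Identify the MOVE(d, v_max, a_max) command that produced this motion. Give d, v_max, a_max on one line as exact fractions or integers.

a_max = (165/4)/(11/2) = 15/2
d_a = ½·165/4·11/2 = 1815/16; d_c = 165/4·1/2 = 165/8
d = 2·1815/16 + 165/8 = 495/2
t_c = 1/2 > 0 ⇒ limit active, v_max = 165/4

d=495/2 v_max=165/4 a_max=15/2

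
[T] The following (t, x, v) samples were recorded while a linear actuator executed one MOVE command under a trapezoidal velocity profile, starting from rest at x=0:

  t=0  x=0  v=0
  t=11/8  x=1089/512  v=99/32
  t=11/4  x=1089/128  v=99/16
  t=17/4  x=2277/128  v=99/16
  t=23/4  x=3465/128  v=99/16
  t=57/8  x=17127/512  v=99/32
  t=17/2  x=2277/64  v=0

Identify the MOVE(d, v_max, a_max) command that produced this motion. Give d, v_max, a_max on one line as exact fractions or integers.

final state: t=17/2, x=2277/64, v=0 → d = 2277/64
a_max = (99/32−0)/(11/8−0) = 9/4
max v = 99/16 over t∈[11/4,23/4] → v_max = 99/16
check: 99/16·(11/4+3) = 2277/64 ✓

d=2277/64 v_max=99/16 a_max=9/4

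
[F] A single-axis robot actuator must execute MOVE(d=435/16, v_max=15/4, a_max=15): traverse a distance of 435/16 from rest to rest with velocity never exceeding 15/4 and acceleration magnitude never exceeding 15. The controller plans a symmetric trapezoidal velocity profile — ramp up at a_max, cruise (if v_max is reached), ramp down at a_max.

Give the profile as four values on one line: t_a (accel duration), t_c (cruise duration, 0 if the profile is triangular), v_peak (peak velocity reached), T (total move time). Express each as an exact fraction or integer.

(v_max)²/a_max = (15/4)²/15 = 15/16
435/16 ≥ 15/16 → trapezoidal
t_a = (15/4)/15 = 1/4; v_peak = 15/4
d_cruise = 435/16 − 15/16 = 105/4; t_c = (105/4)/(15/4) = 7
T = 2·1/4 + 7 = 15/2

t_a=1/4 t_c=7 v_peak=15/4 T=15/2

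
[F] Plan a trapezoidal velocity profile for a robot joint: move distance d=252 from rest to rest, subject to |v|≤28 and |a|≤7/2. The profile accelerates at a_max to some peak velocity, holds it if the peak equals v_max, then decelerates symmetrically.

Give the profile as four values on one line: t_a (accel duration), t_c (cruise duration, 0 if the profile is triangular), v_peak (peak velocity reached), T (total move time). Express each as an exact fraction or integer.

t_a=8 t_c=1 v_peak=28 T=17

(v_max)²/a_max = 28²/(7/2) = 224
252 ≥ 224 so v_max reached
t_a = 28/(7/2) = 8; v_peak = 28
d_cruise = 252 − 224 = 28; t_c = 28/28 = 1
T = 2·8 + 1 = 17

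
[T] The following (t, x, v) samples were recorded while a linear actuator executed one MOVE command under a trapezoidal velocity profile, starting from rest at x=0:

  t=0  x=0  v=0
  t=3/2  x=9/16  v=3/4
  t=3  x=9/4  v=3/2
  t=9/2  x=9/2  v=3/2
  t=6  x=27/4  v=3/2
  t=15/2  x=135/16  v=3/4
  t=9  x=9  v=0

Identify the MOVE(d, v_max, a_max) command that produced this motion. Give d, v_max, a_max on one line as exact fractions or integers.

final state: t=9, x=9, v=0 → d = 9
a_max = (3/4−0)/(3/2−0) = 1/2
max v = 3/2 over t∈[3,6] → v_max = 3/2
check: 3/2·(3+3) = 9 ✓

d=9 v_max=3/2 a_max=1/2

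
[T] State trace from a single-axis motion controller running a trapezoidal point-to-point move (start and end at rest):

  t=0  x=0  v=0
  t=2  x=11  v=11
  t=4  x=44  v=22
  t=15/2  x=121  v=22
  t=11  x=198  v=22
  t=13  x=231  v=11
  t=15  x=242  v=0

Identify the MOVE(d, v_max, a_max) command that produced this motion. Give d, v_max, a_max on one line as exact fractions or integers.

final state: t=15, x=242, v=0 → d = 242
a_max = (11−0)/(2−0) = 11/2
max v = 22 over t∈[4,11] → v_max = 22
check: 22·(4+7) = 242 ✓

d=242 v_max=22 a_max=11/2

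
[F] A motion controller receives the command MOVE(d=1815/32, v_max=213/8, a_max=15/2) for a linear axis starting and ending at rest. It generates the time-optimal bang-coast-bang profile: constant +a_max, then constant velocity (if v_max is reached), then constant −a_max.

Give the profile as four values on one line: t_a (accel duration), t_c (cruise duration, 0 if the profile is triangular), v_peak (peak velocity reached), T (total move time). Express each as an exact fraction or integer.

t_a=11/4 t_c=0 v_peak=165/8 T=11/2

vₘ²/aₘ = (213/8)²/(15/2) = 15123/160
1815/32 < 15123/160 so t_c = 0
v_peak = √(1815/32·15/2) = √(27225/64) = 165/8
t_a = (165/8)/(15/2) = 11/4; t_c = 0
T = 2·11/4 = 11/2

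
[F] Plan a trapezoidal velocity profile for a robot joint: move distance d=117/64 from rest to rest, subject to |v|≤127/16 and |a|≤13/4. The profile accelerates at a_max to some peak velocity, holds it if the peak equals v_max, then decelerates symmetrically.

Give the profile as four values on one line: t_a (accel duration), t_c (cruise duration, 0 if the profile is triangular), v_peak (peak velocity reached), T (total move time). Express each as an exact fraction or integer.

t_a=3/4 t_c=0 v_peak=39/16 T=3/2

(v_max)²/a_max = (127/16)²/(13/4) = 16129/832
117/64 < 16129/832 ⇒ no cruise
v_peak = √(117/64·13/4) = √(1521/256) = 39/16
t_a = (39/16)/(13/4) = 3/4; t_c = 0
T = 2·3/4 = 3/2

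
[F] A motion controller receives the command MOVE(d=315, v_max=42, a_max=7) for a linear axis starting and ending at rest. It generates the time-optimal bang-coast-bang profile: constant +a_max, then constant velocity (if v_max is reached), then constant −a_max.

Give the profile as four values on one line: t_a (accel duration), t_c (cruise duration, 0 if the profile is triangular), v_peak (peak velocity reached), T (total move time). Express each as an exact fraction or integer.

t_a=6 t_c=3/2 v_peak=42 T=27/2

v_max²/a_max = 42²/7 = 252
315 ≥ 252 so v_max reached
t_a = 42/7 = 6; v_peak = 42
d_cruise = 315 − 252 = 63; t_c = 63/42 = 3/2
T = 2·6 + 3/2 = 27/2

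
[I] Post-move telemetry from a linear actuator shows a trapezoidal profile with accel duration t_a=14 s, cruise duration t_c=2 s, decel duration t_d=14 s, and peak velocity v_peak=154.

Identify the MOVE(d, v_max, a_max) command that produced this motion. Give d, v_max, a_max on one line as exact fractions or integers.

d=2464 v_max=154 a_max=11

a_max = 154/14 = 11
d_a = ½·154·14 = 1078; d_c = 154·2 = 308
d = 2·1078 + 308 = 2464
t_c = 2 > 0 → v_max = v_peak = 154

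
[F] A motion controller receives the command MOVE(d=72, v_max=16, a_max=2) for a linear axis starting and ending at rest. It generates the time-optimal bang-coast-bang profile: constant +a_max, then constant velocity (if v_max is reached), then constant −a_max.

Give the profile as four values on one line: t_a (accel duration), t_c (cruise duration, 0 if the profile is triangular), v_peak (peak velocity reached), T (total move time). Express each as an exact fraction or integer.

t_a=6 t_c=0 v_peak=12 T=12

(v_max)²/a_max = 16²/2 = 128
72 < 128 → triangular
v_peak = √(72·2) = √144 = 12
t_a = 12/2 = 6; t_c = 0
T = 2·6 = 12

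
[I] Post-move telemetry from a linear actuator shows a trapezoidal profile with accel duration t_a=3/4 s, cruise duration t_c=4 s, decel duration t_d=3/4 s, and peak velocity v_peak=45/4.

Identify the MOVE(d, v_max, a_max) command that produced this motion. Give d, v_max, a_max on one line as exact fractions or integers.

d=855/16 v_max=45/4 a_max=15

a_max = (45/4)/(3/4) = 15
d_a = ½·45/4·3/4 = 135/32; d_c = 45/4·4 = 45
d = 2·135/32 + 45 = 855/16
t_c = 4 > 0 so v_max = 45/4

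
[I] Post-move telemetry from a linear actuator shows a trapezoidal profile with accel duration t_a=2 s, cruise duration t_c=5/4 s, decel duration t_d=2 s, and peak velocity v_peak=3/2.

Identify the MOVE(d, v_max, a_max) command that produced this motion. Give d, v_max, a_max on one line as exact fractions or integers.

a_max = (3/2)/2 = 3/4
d_a = ½·3/2·2 = 3/2; d_c = 3/2·5/4 = 15/8
d = 2·3/2 + 15/8 = 39/8
t_c = 5/4 > 0 → v_max = v_peak = 3/2

d=39/8 v_max=3/2 a_max=3/4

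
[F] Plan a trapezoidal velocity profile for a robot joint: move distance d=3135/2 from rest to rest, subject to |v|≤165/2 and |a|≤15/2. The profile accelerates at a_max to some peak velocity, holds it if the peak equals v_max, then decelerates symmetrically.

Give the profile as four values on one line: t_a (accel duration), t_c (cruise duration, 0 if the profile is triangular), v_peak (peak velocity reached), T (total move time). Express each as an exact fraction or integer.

t_a=11 t_c=8 v_peak=165/2 T=30

(v_max)²/a_max = (165/2)²/(15/2) = 1815/2
3135/2 ≥ 1815/2 → trapezoidal
t_a = (165/2)/(15/2) = 11; v_peak = 165/2
d_cruise = 3135/2 − 1815/2 = 660; t_c = 660/(165/2) = 8
T = 2·11 + 8 = 30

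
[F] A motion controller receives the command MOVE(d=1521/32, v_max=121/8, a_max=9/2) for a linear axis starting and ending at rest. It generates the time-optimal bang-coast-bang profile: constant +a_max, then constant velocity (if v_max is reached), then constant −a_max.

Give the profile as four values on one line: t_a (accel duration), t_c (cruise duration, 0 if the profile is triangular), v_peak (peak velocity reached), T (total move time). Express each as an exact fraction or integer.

(v_max)²/a_max = (121/8)²/(9/2) = 14641/288
1521/32 < 14641/288 so t_c = 0
v_peak = √(1521/32·9/2) = √(13689/64) = 117/8
t_a = (117/8)/(9/2) = 13/4; t_c = 0
T = 2·13/4 = 13/2

t_a=13/4 t_c=0 v_peak=117/8 T=13/2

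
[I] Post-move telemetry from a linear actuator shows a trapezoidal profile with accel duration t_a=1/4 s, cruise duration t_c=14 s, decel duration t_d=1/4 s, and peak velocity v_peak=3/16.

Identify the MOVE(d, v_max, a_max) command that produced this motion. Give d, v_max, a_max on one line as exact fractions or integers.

a_max = (3/16)/(1/4) = 3/4
d_a = ½·3/16·1/4 = 3/128; d_c = 3/16·14 = 21/8
d = 2·3/128 + 21/8 = 171/64
t_c = 14 > 0 so v_max = 3/16

d=171/64 v_max=3/16 a_max=3/4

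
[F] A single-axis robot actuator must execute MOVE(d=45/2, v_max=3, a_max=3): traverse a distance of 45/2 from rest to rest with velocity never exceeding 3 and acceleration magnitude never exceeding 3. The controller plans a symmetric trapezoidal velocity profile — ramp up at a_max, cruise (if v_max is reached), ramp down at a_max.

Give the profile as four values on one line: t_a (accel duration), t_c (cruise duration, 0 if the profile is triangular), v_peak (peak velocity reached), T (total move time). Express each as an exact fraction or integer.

vₘ²/aₘ = 3²/3 = 3
45/2 ≥ 3 → trapezoidal
t_a = 3/3 = 1; v_peak = 3
d_cruise = 45/2 − 3 = 39/2; t_c = (39/2)/3 = 13/2
T = 2·1 + 13/2 = 17/2

t_a=1 t_c=13/2 v_peak=3 T=17/2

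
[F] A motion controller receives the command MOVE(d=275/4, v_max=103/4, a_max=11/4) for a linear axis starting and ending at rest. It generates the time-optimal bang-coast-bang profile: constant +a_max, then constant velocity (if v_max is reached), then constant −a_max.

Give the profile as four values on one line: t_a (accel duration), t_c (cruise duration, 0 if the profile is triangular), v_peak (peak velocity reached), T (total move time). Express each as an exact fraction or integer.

t_a=5 t_c=0 v_peak=55/4 T=10

(v_max)²/a_max = (103/4)²/(11/4) = 10609/44
275/4 < 10609/44 ⇒ no cruise
v_peak = √(275/4·11/4) = √(3025/16) = 55/4
t_a = (55/4)/(11/4) = 5; t_c = 0
T = 2·5 = 10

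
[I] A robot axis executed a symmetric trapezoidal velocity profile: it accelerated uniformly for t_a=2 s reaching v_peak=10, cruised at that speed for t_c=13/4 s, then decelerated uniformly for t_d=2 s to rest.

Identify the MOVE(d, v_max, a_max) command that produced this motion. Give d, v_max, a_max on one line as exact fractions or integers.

a_max = 10/2 = 5
d_a = ½·10·2 = 10; d_c = 10·13/4 = 65/2
d = 2·10 + 65/2 = 105/2
t_c = 13/4 > 0 so v_max = 10

d=105/2 v_max=10 a_max=5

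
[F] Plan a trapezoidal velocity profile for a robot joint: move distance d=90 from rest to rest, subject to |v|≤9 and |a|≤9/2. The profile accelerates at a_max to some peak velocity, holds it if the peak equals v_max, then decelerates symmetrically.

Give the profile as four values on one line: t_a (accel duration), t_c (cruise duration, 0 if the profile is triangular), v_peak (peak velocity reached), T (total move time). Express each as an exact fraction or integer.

t_a=2 t_c=8 v_peak=9 T=12

(v_max)²/a_max = 9²/(9/2) = 18
90 ≥ 18 so v_max reached
t_a = 9/(9/2) = 2; v_peak = 9
d_cruise = 90 − 18 = 72; t_c = 72/9 = 8
T = 2·2 + 8 = 12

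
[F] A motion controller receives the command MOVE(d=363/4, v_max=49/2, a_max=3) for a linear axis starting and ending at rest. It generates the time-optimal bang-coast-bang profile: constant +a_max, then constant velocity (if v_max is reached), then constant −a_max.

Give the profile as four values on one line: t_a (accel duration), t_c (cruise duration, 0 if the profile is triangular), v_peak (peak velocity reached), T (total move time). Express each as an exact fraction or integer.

(v_max)²/a_max = (49/2)²/3 = 2401/12
363/4 < 2401/12 → triangular
v_peak = √(363/4·3) = √(1089/4) = 33/2
t_a = (33/2)/3 = 11/2; t_c = 0
T = 2·11/2 = 11

t_a=11/2 t_c=0 v_peak=33/2 T=11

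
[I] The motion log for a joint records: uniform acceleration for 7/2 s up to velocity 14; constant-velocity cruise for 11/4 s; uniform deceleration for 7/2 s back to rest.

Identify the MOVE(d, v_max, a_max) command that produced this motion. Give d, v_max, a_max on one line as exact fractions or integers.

a_max = 14/(7/2) = 4
d_a = ½·14·7/2 = 49/2; d_c = 14·11/4 = 77/2
d = 2·49/2 + 77/2 = 175/2
t_c = 11/4 > 0 so v_max = 14

d=175/2 v_max=14 a_max=4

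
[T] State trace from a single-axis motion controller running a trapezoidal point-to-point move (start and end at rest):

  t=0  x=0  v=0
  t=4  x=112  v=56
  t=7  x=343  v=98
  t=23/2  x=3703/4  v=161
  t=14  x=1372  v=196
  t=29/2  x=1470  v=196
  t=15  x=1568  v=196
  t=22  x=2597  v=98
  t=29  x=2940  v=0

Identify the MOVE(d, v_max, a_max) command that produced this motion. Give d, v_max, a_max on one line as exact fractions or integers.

final state: t=29, x=2940, v=0 → d = 2940
a_max = (56−0)/(4−0) = 14
max v = 196 over t∈[14,15] → v_max = 196
check: 196·(14+1) = 2940 ✓

d=2940 v_max=196 a_max=14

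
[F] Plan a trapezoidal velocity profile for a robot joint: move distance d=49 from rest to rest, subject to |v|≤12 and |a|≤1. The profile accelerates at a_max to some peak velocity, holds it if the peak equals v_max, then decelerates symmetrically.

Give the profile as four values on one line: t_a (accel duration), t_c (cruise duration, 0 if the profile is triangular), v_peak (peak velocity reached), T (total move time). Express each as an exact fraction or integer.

t_a=7 t_c=0 v_peak=7 T=14

v_max²/a_max = 12²/1 = 144
49 < 144 → triangular
v_peak = √(49·1) = √49 = 7
t_a = 7/1 = 7; t_c = 0
T = 2·7 = 14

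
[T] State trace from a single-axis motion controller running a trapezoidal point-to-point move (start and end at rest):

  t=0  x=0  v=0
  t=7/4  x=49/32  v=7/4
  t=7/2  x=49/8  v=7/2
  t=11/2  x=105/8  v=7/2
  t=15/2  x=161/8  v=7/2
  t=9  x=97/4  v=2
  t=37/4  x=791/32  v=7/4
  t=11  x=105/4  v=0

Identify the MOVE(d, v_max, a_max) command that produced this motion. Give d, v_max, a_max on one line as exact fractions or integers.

d=105/4 v_max=7/2 a_max=1

final state: t=11, x=105/4, v=0 → d = 105/4
a_max = (7/4−0)/(7/4−0) = 1
max v = 7/2 over t∈[7/2,15/2] → v_max = 7/2
check: 7/2·(7/2+4) = 105/4 ✓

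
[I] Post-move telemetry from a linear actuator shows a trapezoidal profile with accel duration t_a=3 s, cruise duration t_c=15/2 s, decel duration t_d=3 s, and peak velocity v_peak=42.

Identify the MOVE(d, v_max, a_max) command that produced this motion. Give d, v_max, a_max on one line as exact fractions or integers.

d=441 v_max=42 a_max=14

a_max = 42/3 = 14
d_a = ½·42·3 = 63; d_c = 42·15/2 = 315
d = 2·63 + 315 = 441
t_c = 15/2 > 0 ⇒ limit active, v_max = 42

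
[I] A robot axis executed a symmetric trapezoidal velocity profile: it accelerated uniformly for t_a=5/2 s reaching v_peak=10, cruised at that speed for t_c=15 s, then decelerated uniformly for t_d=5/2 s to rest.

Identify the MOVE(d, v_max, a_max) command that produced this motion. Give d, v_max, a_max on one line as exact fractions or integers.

a_max = 10/(5/2) = 4
d_a = ½·10·5/2 = 25/2; d_c = 10·15 = 150
d = 2·25/2 + 150 = 175
t_c = 15 > 0 ⇒ limit active, v_max = 10

d=175 v_max=10 a_max=4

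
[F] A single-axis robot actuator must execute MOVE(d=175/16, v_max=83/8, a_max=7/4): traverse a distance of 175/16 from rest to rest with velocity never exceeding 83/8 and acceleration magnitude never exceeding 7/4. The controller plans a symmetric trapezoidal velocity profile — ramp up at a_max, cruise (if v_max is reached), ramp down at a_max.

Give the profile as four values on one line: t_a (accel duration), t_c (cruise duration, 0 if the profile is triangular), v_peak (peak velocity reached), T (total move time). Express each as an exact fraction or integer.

(v_max)²/a_max = (83/8)²/(7/4) = 6889/112
175/16 < 6889/112 so t_c = 0
v_peak = √(175/16·7/4) = √(1225/64) = 35/8
t_a = (35/8)/(7/4) = 5/2; t_c = 0
T = 2·5/2 = 5

t_a=5/2 t_c=0 v_peak=35/8 T=5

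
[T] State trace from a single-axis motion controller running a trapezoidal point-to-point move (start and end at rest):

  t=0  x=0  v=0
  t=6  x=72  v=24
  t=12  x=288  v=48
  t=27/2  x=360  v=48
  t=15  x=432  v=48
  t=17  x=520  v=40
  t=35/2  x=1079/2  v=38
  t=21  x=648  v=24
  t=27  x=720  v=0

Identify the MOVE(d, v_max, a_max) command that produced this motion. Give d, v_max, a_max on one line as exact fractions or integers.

final state: t=27, x=720, v=0 → d = 720
a_max = (24−0)/(6−0) = 4
max v = 48 over t∈[12,15] → v_max = 48
check: 48·(12+3) = 720 ✓

d=720 v_max=48 a_max=4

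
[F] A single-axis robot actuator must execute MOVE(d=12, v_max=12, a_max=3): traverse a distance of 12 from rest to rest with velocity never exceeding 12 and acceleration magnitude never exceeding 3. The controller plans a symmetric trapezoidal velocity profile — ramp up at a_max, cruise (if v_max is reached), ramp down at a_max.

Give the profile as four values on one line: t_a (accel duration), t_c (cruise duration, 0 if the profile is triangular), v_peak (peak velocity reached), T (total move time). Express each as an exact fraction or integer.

(v_max)²/a_max = 12²/3 = 48
12 < 48 so t_c = 0
v_peak = √(12·3) = √36 = 6
t_a = 6/3 = 2; t_c = 0
T = 2·2 = 4

t_a=2 t_c=0 v_peak=6 T=4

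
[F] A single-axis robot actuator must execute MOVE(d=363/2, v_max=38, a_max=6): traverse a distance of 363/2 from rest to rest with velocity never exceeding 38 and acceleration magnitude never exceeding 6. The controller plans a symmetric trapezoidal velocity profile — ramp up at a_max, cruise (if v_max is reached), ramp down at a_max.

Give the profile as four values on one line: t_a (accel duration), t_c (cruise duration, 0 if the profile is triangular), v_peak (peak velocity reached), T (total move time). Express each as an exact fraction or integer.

vₘ²/aₘ = 38²/6 = 722/3
363/2 < 722/3 → triangular
v_peak = √(363/2·6) = √1089 = 33
t_a = 33/6 = 11/2; t_c = 0
T = 2·11/2 = 11

t_a=11/2 t_c=0 v_peak=33 T=11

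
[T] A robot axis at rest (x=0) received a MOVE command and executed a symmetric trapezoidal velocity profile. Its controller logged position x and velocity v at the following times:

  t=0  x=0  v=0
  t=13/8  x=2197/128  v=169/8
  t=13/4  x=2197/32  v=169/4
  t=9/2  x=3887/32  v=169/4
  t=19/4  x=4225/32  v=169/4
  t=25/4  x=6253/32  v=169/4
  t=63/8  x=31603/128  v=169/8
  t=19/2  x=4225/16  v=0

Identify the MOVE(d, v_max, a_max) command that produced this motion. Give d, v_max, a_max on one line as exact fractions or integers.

d=4225/16 v_max=169/4 a_max=13

final state: t=19/2, x=4225/16, v=0 → d = 4225/16
a_max = (169/8−0)/(13/8−0) = 13
max v = 169/4 over t∈[13/4,25/4] → v_max = 169/4
check: 169/4·(13/4+3) = 4225/16 ✓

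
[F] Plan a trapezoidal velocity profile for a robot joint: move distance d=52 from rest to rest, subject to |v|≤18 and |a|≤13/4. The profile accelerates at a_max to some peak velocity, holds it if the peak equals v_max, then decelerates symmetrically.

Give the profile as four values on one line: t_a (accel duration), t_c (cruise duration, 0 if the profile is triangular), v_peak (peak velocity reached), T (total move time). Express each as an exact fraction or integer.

t_a=4 t_c=0 v_peak=13 T=8

vₘ²/aₘ = 18²/(13/4) = 1296/13
52 < 1296/13 so t_c = 0
v_peak = √(52·13/4) = √169 = 13
t_a = 13/(13/4) = 4; t_c = 0
T = 2·4 = 8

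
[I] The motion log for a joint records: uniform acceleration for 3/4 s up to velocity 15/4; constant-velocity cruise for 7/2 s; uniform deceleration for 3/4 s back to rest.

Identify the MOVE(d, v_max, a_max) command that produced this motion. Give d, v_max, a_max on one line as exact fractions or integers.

d=255/16 v_max=15/4 a_max=5

a_max = (15/4)/(3/4) = 5
d_a = ½·15/4·3/4 = 45/32; d_c = 15/4·7/2 = 105/8
d = 2·45/32 + 105/8 = 255/16
t_c = 7/2 > 0 ⇒ limit active, v_max = 15/4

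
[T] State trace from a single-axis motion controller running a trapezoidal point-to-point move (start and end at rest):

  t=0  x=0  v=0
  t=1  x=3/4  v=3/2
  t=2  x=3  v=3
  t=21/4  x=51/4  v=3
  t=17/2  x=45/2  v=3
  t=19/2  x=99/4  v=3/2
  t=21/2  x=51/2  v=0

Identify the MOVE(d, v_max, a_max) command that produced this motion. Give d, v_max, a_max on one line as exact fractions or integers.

final state: t=21/2, x=51/2, v=0 → d = 51/2
a_max = (3/2−0)/(1−0) = 3/2
max v = 3 over t∈[2,17/2] → v_max = 3
check: 3·(2+13/2) = 51/2 ✓

d=51/2 v_max=3 a_max=3/2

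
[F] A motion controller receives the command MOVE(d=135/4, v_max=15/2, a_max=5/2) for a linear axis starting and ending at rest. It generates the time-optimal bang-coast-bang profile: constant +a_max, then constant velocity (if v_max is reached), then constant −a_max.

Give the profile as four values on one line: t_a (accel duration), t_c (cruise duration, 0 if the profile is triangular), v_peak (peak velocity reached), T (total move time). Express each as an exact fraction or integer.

t_a=3 t_c=3/2 v_peak=15/2 T=15/2

(v_max)²/a_max = (15/2)²/(5/2) = 45/2
135/4 ≥ 45/2 so v_max reached
t_a = (15/2)/(5/2) = 3; v_peak = 15/2
d_cruise = 135/4 − 45/2 = 45/4; t_c = (45/4)/(15/2) = 3/2
T = 2·3 + 3/2 = 15/2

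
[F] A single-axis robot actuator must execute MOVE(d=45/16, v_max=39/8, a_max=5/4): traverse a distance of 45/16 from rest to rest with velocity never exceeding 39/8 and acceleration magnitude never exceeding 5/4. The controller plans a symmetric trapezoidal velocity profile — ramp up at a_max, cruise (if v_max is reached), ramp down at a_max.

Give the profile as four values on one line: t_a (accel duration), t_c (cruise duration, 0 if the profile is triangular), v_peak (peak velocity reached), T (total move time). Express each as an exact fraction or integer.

t_a=3/2 t_c=0 v_peak=15/8 T=3

(v_max)²/a_max = (39/8)²/(5/4) = 1521/80
45/16 < 1521/80 → triangular
v_peak = √(45/16·5/4) = √(225/64) = 15/8
t_a = (15/8)/(5/4) = 3/2; t_c = 0
T = 2·3/2 = 3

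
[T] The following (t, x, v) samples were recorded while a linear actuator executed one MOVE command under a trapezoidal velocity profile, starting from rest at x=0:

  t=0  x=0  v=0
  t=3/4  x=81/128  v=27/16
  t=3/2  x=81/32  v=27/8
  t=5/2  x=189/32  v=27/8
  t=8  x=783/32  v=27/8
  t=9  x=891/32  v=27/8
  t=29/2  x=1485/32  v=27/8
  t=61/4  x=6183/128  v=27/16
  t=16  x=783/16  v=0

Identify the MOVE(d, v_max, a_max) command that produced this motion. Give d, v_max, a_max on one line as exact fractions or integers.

d=783/16 v_max=27/8 a_max=9/4

final state: t=16, x=783/16, v=0 → d = 783/16
a_max = (27/16−0)/(3/4−0) = 9/4
max v = 27/8 over t∈[3/2,29/2] → v_max = 27/8
check: 27/8·(3/2+13) = 783/16 ✓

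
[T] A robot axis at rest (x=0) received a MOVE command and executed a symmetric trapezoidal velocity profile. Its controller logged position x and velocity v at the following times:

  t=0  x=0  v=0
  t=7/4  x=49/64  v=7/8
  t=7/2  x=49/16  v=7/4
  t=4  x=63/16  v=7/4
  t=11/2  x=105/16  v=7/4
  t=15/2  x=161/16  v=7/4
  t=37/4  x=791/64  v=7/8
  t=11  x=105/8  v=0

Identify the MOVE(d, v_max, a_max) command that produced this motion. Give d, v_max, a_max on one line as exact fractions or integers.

final state: t=11, x=105/8, v=0 → d = 105/8
a_max = (7/8−0)/(7/4−0) = 1/2
max v = 7/4 over t∈[7/2,15/2] → v_max = 7/4
check: 7/4·(7/2+4) = 105/8 ✓

d=105/8 v_max=7/4 a_max=1/2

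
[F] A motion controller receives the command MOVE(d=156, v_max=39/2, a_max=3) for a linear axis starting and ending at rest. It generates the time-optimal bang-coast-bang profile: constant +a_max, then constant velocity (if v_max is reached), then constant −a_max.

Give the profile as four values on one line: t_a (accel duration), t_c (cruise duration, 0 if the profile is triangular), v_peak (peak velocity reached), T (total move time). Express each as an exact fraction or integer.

t_a=13/2 t_c=3/2 v_peak=39/2 T=29/2

v_max²/a_max = (39/2)²/3 = 507/4
156 ≥ 507/4 so v_max reached
t_a = (39/2)/3 = 13/2; v_peak = 39/2
d_cruise = 156 − 507/4 = 117/4; t_c = (117/4)/(39/2) = 3/2
T = 2·13/2 + 3/2 = 29/2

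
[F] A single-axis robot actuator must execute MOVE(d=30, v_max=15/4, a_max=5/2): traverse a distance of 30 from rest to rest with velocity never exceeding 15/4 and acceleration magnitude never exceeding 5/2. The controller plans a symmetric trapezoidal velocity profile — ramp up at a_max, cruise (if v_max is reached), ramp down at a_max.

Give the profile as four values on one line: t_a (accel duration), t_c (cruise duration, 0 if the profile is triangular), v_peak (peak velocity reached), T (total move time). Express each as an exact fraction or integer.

vₘ²/aₘ = (15/4)²/(5/2) = 45/8
30 ≥ 45/8 → trapezoidal
t_a = (15/4)/(5/2) = 3/2; v_peak = 15/4
d_cruise = 30 − 45/8 = 195/8; t_c = (195/8)/(15/4) = 13/2
T = 2·3/2 + 13/2 = 19/2

t_a=3/2 t_c=13/2 v_peak=15/4 T=19/2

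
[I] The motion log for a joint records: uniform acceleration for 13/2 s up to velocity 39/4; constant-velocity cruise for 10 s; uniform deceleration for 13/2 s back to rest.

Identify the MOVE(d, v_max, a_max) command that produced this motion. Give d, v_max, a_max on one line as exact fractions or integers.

d=1287/8 v_max=39/4 a_max=3/2

a_max = (39/4)/(13/2) = 3/2
d_a = ½·39/4·13/2 = 507/16; d_c = 39/4·10 = 195/2
d = 2·507/16 + 195/2 = 1287/8
t_c = 10 > 0 → v_max = v_peak = 39/4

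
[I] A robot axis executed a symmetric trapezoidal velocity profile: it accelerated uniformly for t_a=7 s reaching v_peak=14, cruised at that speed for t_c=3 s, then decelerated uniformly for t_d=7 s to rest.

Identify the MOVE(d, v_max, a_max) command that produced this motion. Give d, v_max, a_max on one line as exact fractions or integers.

a_max = 14/7 = 2
d_a = ½·14·7 = 49; d_c = 14·3 = 42
d = 2·49 + 42 = 140
t_c = 3 > 0 ⇒ limit active, v_max = 14

d=140 v_max=14 a_max=2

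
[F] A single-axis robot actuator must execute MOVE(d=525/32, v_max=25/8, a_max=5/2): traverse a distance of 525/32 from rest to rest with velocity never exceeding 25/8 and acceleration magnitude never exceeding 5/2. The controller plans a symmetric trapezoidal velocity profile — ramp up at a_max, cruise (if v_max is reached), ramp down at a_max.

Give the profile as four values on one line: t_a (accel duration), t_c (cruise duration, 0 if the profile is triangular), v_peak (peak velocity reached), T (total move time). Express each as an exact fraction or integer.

t_a=5/4 t_c=4 v_peak=25/8 T=13/2

v_max²/a_max = (25/8)²/(5/2) = 125/32
525/32 ≥ 125/32 so v_max reached
t_a = (25/8)/(5/2) = 5/4; v_peak = 25/8
d_cruise = 525/32 − 125/32 = 25/2; t_c = (25/2)/(25/8) = 4
T = 2·5/4 + 4 = 13/2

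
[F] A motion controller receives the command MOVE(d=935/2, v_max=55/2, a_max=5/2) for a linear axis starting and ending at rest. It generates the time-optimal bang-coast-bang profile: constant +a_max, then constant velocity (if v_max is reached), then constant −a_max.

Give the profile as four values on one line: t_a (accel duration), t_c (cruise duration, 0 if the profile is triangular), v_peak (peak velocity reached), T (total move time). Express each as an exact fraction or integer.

t_a=11 t_c=6 v_peak=55/2 T=28

v_max²/a_max = (55/2)²/(5/2) = 605/2
935/2 ≥ 605/2 → trapezoidal
t_a = (55/2)/(5/2) = 11; v_peak = 55/2
d_cruise = 935/2 − 605/2 = 165; t_c = 165/(55/2) = 6
T = 2·11 + 6 = 28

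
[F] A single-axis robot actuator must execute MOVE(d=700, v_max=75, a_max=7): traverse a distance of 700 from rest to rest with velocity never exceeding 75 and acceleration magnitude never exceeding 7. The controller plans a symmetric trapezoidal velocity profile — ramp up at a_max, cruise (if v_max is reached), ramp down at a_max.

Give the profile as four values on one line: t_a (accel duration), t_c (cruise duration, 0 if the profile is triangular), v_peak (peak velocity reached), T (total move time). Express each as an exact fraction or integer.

t_a=10 t_c=0 v_peak=70 T=20

(v_max)²/a_max = 75²/7 = 5625/7
700 < 5625/7 so t_c = 0
v_peak = √(700·7) = √4900 = 70
t_a = 70/7 = 10; t_c = 0
T = 2·10 = 20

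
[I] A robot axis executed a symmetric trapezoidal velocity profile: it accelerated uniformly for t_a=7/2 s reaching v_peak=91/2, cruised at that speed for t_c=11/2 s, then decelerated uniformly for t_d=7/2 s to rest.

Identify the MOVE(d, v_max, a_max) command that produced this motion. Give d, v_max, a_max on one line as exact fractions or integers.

d=819/2 v_max=91/2 a_max=13

a_max = (91/2)/(7/2) = 13
d_a = ½·91/2·7/2 = 637/8; d_c = 91/2·11/2 = 1001/4
d = 2·637/8 + 1001/4 = 819/2
t_c = 11/2 > 0 so v_max = 91/2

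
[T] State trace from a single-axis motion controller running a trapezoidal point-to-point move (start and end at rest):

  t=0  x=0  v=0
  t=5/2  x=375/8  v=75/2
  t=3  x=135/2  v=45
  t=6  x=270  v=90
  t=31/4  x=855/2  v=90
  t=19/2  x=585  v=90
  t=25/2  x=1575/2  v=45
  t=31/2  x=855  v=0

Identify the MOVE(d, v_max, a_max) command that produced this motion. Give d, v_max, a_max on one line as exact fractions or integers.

d=855 v_max=90 a_max=15

final state: t=31/2, x=855, v=0 → d = 855
a_max = (75/2−0)/(5/2−0) = 15
max v = 90 over t∈[6,19/2] → v_max = 90
check: 90·(6+7/2) = 855 ✓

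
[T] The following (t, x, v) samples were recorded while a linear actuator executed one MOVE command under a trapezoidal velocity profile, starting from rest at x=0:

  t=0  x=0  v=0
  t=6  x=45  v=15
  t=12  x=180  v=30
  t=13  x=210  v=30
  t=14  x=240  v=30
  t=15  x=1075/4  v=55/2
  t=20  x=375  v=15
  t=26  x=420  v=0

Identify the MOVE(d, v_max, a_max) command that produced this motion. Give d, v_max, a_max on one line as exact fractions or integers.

d=420 v_max=30 a_max=5/2

final state: t=26, x=420, v=0 → d = 420
a_max = (15−0)/(6−0) = 5/2
max v = 30 over t∈[12,14] → v_max = 30
check: 30·(12+2) = 420 ✓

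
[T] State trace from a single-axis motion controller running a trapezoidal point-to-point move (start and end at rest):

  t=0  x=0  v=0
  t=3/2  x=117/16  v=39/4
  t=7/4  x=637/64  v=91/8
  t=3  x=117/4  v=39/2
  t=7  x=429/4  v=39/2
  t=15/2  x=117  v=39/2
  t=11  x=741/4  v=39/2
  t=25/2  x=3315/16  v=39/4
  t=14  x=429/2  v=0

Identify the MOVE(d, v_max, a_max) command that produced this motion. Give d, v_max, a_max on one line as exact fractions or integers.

final state: t=14, x=429/2, v=0 → d = 429/2
a_max = (39/4−0)/(3/2−0) = 13/2
max v = 39/2 over t∈[3,11] → v_max = 39/2
check: 39/2·(3+8) = 429/2 ✓

d=429/2 v_max=39/2 a_max=13/2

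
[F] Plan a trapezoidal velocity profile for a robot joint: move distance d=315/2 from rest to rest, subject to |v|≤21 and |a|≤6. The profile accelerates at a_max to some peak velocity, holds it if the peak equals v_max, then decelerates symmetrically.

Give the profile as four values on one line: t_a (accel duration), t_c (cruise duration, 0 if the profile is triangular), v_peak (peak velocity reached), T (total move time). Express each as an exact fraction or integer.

t_a=7/2 t_c=4 v_peak=21 T=11

vₘ²/aₘ = 21²/6 = 147/2
315/2 ≥ 147/2 so v_max reached
t_a = 21/6 = 7/2; v_peak = 21
d_cruise = 315/2 − 147/2 = 84; t_c = 84/21 = 4
T = 2·7/2 + 4 = 11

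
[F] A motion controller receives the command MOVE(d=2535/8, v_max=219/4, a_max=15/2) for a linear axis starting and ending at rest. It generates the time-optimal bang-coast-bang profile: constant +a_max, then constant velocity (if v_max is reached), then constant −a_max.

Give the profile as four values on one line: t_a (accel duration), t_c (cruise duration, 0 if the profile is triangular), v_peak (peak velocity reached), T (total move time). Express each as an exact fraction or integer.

v_max²/a_max = (219/4)²/(15/2) = 15987/40
2535/8 < 15987/40 so t_c = 0
v_peak = √(2535/8·15/2) = √(38025/16) = 195/4
t_a = (195/4)/(15/2) = 13/2; t_c = 0
T = 2·13/2 = 13

t_a=13/2 t_c=0 v_peak=195/4 T=13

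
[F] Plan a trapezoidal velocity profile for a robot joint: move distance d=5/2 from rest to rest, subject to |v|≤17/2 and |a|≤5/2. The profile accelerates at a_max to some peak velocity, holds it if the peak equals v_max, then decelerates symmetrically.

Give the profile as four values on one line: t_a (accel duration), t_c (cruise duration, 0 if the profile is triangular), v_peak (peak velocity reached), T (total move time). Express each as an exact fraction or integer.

v_max²/a_max = (17/2)²/(5/2) = 289/10
5/2 < 289/10 so t_c = 0
v_peak = √(5/2·5/2) = √(25/4) = 5/2
t_a = (5/2)/(5/2) = 1; t_c = 0
T = 2·1 = 2

t_a=1 t_c=0 v_peak=5/2 T=2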